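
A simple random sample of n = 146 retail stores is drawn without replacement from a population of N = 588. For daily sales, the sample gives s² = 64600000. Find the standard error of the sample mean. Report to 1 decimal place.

576.7

Under SRS without replacement, Var(ȳ) = (1 − f)·s²/n with f = n/N = 146/588 = 0.24829932.
Var(ȳ) = (1 − 0.24829932)·64600000/146 = 0.75170068·442465.75 = 332601.81.
SE(ȳ) = √(332601.81) = 576.7.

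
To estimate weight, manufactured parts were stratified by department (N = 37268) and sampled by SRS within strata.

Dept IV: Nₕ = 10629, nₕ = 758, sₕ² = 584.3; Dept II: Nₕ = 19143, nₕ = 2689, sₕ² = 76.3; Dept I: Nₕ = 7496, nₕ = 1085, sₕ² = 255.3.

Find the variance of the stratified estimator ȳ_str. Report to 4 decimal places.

0.0728

Var(ȳ_str) = Σₕ Wₕ²(1 − fₕ)sₕ²/nₕ with Wₕ = Nₕ/N, N = 37268.
Dept IV: Wₕ = 0.28520446; term = 0.28520446²·(1 − 0.07131433)·584.3/758 = 0.058230171.
Dept II: Wₕ = 0.51365783; term = 0.51365783²·(1 − 0.14046910)·76.3/2689 = 0.0064349186.
Dept I: Wₕ = 0.20113771; term = 0.20113771²·(1 − 0.14474386)·255.3/1085 = 0.0081414968.
Sum = 0.072806586.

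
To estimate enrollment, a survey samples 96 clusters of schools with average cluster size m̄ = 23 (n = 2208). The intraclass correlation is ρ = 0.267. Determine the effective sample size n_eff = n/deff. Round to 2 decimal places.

321.21

deff = 1 + (23 − 1)·0.267 = 1 + 5.874 = 6.874.
n_eff = 2208 / 6.874 = 321.21.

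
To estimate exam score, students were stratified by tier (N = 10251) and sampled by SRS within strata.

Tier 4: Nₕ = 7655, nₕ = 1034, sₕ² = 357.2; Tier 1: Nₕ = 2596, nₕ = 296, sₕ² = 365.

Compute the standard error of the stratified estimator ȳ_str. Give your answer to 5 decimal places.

Var(ȳ_str) = Σₕ Wₕ²(1 − fₕ)sₕ²/nₕ with Wₕ = Nₕ/N, N = 10251.
Tier 4: Wₕ = 0.74675641; term = 0.74675641²·(1 − 0.13507511)·357.2/1034 = 0.16662004.
Tier 1: Wₕ = 0.25324359; term = 0.25324359²·(1 − 0.11402157)·365/296 = 0.070065014.
Sum = 0.23668505.
SE = √(0.23668505) = 0.48650.

0.48650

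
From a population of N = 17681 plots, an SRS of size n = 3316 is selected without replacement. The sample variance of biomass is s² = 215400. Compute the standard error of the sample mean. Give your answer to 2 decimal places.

7.26

Under SRS without replacement, Var(ȳ) = (1 − f)·s²/n with f = n/N = 3316/17681 = 0.18754595.
Var(ȳ) = (1 − 0.18754595)·215400/3316 = 0.81245405·64.95778 = 52.775212.
SE(ȳ) = √(52.775212) = 7.26.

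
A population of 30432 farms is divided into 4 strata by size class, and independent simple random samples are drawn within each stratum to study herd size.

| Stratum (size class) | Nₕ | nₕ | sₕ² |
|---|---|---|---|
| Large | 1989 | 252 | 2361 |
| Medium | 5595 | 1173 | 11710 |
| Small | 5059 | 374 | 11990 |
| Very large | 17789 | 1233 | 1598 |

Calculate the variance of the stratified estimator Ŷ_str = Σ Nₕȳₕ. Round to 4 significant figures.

Var(Ŷ_str) = Σₕ Nₕ²(1 − fₕ)sₕ²/nₕ.
Large: 1989²·(1 − 252/1989)·2361/252 = 3.2369057 × 10^7.
Medium: 5595²·(1 − 1173/5595)·11710/1173 = 2.4698906 × 10^8.
Small: 5059²·(1 − 374/5059)·11990/374 = 7.5983948 × 10^8.
Very large: 17789²·(1 − 1233/17789)·1598/1233 = 3.8169867 × 10^8.
Sum = 1.4208963 × 10^9.

1.421 × 10^9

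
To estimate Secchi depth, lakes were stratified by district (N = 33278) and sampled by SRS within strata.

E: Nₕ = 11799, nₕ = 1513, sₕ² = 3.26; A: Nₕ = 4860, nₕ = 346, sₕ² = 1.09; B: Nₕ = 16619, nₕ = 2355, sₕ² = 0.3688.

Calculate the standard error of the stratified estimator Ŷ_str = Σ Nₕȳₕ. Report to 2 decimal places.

Var(Ŷ_str) = Σₕ Nₕ²(1 − fₕ)sₕ²/nₕ.
E: 11799²·(1 − 1513/11799)·3.26/1513 = 261499.22.
A: 4860²·(1 − 346/4860)·1.09/346 = 69111.166.
B: 16619²·(1 − 2355/16619)·0.3688/2355 = 37123.27.
Sum = 367733.66.
SE = √(367733.66) = 606.41.

606.41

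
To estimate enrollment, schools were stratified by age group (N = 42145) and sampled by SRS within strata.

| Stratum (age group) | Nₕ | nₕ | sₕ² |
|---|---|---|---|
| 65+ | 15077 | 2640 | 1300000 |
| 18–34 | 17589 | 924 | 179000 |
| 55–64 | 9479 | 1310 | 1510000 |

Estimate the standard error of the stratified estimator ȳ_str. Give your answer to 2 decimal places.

Var(ȳ_str) = Σₕ Wₕ²(1 − fₕ)sₕ²/nₕ with Wₕ = Nₕ/N, N = 42145.
65+: Wₕ = 0.35774113; term = 0.35774113²·(1 − 0.17510115)·1300000/2640 = 51.98498.
18–34: Wₕ = 0.41734488; term = 0.41734488²·(1 − 0.05253283)·179000/924 = 31.969468.
55–64: Wₕ = 0.22491399; term = 0.22491399²·(1 − 0.13820023)·1510000/1310 = 50.251028.
Sum = 134.20548.
SE = √(134.20548) = 11.58.

11.58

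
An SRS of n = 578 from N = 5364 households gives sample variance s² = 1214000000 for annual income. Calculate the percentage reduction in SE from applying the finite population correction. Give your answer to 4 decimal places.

f = n/N = 578/5364 = 0.10775541.
SE_no-fpc = √(s²/n) = 1449.2571; SE_fpc = √((1−f)s²/n) = 1368.9494.
Ratio = √(1−f) = 0.94458700. Reduction = 100·(1 − 0.94458700) = 5.5413%.

5.5413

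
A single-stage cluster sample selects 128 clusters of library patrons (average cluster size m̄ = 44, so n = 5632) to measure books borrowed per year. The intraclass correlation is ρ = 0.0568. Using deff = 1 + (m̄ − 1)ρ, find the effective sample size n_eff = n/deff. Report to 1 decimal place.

1636.1

deff = 1 + (44 − 1)·0.0568 = 1 + 2.4424 = 3.4424.
n_eff = 5632 / 3.4424 = 1636.1.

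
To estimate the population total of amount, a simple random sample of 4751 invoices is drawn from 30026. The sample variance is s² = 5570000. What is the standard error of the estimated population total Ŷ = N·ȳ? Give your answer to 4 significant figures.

943300

Var(Ŷ) = N²·Var(ȳ) = N²·(1 − n/N)·s²/n.
f = 4751/30026 = 0.15822953; Var(ȳ) = 0.84177047·5570000/4751 = 986.87887.
Var(Ŷ) = 30026² · 986.87887 = 8.8973118 × 10^11.
SE(Ŷ) = √(8.8973118 × 10^11) = 943300.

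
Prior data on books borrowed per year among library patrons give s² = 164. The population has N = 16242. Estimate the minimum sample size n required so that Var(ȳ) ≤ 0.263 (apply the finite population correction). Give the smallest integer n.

601

Without fpc, n₀ = s²/D = 164/0.263 = 623.5741.
With fpc, (1 − n/N)·s²/n ≤ D requires n ≥ n₀/(1 + n₀/N) = 623.5741/(1 + 623.5741/16242) = 600.5186.
Rounding up, n = 601.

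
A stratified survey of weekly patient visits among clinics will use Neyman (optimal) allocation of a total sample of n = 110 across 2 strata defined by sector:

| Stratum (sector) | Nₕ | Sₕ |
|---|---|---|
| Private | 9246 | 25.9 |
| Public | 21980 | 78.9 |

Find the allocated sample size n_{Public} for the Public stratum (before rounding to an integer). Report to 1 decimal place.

Neyman allocation: nₕ = n·NₕSₕ / Σⱼ NⱼSⱼ.
Σ NⱼSⱼ = 9246·25.9 + 21980·78.9 = 1.9736934 × 10^6.
n_{Public} = 110·21980·78.9 / (1.9736934 × 10^6) = 96.7.

96.7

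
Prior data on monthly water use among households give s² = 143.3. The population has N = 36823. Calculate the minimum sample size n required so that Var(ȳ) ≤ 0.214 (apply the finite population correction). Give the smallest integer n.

Without fpc, n₀ = s²/D = 143.3/0.214 = 669.6262.
With fpc, (1 − n/N)·s²/n ≤ D requires n ≥ n₀/(1 + n₀/N) = 669.6262/(1 + 669.6262/36823) = 657.6665.
Rounding up, n = 658.

658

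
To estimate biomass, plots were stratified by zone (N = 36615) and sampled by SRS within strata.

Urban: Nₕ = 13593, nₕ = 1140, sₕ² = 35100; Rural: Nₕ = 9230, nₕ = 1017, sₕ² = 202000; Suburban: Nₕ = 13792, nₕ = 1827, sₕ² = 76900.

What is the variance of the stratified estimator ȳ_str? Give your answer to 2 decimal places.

20.30

Var(ȳ_str) = Σₕ Wₕ²(1 − fₕ)sₕ²/nₕ with Wₕ = Nₕ/N, N = 36615.
Urban: Wₕ = 0.37124129; term = 0.37124129²·(1 − 0.08386670)·35100/1140 = 3.8875277.
Rural: Wₕ = 0.25208248; term = 0.25208248²·(1 − 0.11018418)·202000/1017 = 11.230934.
Suburban: Wₕ = 0.37667623; term = 0.37667623²·(1 − 0.13246810)·76900/1827 = 5.1809532.
Sum = 20.299415.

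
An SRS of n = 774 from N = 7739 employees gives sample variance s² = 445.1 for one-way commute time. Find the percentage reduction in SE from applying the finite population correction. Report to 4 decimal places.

f = n/N = 774/7739 = 0.10001292.
SE_no-fpc = √(s²/n) = 0.75833014; SE_fpc = √((1−f)s²/n) = 0.71940997.
Ratio = √(1−f) = 0.94867649. Reduction = 100·(1 − 0.94867649) = 5.1324%.

5.1324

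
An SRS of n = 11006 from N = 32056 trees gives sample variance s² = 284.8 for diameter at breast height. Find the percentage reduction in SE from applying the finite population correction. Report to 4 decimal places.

f = n/N = 11006/32056 = 0.34333666.
SE_no-fpc = √(s²/n) = 0.16086266; SE_fpc = √((1−f)s²/n) = 0.13035468.
Ratio = √(1−f) = 0.81034767. Reduction = 100·(1 − 0.81034767) = 18.9652%.

18.9652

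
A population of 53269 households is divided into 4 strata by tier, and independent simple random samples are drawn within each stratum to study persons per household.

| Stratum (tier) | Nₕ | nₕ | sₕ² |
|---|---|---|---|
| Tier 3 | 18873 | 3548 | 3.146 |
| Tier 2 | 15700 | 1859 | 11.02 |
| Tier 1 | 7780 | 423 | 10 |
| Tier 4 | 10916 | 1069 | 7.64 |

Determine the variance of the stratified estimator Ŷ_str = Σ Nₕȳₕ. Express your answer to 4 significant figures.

Var(Ŷ_str) = Σₕ Nₕ²(1 − fₕ)sₕ²/nₕ.
Tier 3: 18873²·(1 − 3548/18873)·3.146/3548 = 256458.16.
Tier 2: 15700²·(1 − 1859/15700)·11.02/1859 = 1.2881586 × 10^6.
Tier 1: 7780²·(1 − 423/7780)·10/423 = 1.3531314 × 10^6.
Tier 4: 10916²·(1 − 1069/10916)·7.64/1069 = 768215.59.
Sum = 3.6659638 × 10^6.

3.666 × 10^6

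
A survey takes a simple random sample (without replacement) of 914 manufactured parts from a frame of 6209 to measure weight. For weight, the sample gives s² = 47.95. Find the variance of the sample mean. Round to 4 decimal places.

0.0447

Under SRS without replacement, Var(ȳ) = (1 − f)·s²/n with f = n/N = 914/6209 = 0.14720567.
Var(ȳ) = (1 − 0.14720567)·47.95/914 = 0.85279433·0.052461707 = 0.044739046.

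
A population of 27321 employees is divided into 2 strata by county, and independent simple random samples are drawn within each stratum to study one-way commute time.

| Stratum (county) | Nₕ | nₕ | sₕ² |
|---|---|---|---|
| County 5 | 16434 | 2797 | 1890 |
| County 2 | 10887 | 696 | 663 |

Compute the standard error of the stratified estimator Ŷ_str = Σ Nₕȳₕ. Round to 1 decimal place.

16035.1

Var(Ŷ_str) = Σₕ Nₕ²(1 − fₕ)sₕ²/nₕ.
County 5: 16434²·(1 − 2797/16434)·1890/2797 = 1.5143681 × 10^8.
County 2: 10887²·(1 − 696/10887)·663/696 = 1.0568888 × 10^8.
Sum = 2.5712569 × 10^8.
SE = √(2.5712569 × 10^8) = 16035.1.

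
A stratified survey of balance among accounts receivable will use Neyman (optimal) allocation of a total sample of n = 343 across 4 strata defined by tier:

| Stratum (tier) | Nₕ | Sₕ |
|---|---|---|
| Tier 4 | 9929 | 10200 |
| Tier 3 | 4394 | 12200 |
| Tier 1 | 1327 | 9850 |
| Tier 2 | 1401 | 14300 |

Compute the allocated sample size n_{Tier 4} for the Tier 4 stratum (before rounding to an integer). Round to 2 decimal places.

Neyman allocation: nₕ = n·NₕSₕ / Σⱼ NⱼSⱼ.
Σ NⱼSⱼ = 9929·10200 + 4394·12200 + 1327·9850 + 1401·14300 = 1.8798785 × 10^8.
n_{Tier 4} = 343·9929·10200 / (1.8798785 × 10^8) = 184.79.

184.79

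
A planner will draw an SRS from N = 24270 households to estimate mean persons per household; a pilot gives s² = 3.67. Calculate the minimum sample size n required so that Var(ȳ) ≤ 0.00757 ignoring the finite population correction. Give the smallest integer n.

Without fpc, n₀ = s²/D = 3.67/0.00757 = 484.8085.
Rounding up, n = 485.

485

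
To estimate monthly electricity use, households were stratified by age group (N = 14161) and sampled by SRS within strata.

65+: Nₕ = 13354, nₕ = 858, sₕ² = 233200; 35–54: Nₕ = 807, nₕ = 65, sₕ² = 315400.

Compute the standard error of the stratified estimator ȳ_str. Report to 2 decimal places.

15.51

Var(ȳ_str) = Σₕ Wₕ²(1 − fₕ)sₕ²/nₕ with Wₕ = Nₕ/N, N = 14161.
65+: Wₕ = 0.94301250; term = 0.94301250²·(1 − 0.06425041)·233200/858 = 226.17042.
35–54: Wₕ = 0.05698750; term = 0.05698750²·(1 − 0.08054523)·315400/65 = 14.488984.
Sum = 240.6594.
SE = √(240.6594) = 15.51.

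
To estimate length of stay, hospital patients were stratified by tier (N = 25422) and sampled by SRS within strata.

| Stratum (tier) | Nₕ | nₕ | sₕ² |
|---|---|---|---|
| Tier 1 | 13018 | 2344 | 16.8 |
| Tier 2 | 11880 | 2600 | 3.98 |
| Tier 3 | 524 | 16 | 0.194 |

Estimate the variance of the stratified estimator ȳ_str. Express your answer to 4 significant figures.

Var(ȳ_str) = Σₕ Wₕ²(1 − fₕ)sₕ²/nₕ with Wₕ = Nₕ/N, N = 25422.
Tier 1: Wₕ = 0.51207615; term = 0.51207615²·(1 − 0.18005838)·16.8/2344 = 0.0015410038.
Tier 2: Wₕ = 0.46731178; term = 0.46731178²·(1 − 0.21885522)·3.98/2600 = 2.6112876 × 10^-4.
Tier 3: Wₕ = 0.02061207; term = 0.02061207²·(1 − 0.03053435)·0.194/16 = 4.994101 × 10^-6.
Sum = 0.0018071267.

0.001807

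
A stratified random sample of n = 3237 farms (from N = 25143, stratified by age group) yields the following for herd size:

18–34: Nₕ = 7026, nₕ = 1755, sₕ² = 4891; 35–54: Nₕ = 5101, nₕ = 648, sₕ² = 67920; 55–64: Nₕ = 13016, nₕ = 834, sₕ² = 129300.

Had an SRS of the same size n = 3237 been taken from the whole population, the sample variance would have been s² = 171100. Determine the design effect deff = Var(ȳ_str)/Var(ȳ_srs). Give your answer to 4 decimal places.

0.9297

Var(ȳ_str) = Σ Wₕ²(1−fₕ)sₕ²/nₕ with Wₕ = Nₕ/25143:
  18–34: (7026/25143)²·(1−1755/7026)·4891/1755 = 0.1632629
  35–54: (5101/25143)²·(1−648/5101)·67920/648 = 3.7661403
  55–64: (13016/25143)²·(1−834/13016)·129300/834 = 38.886103
  → Var(ȳ_str) = 42.815506.
Var(ȳ_srs) = (1 − 3237/25143)·171100/3237 = 46.052509.
deff = 42.815506 / 46.052509 = 0.9297.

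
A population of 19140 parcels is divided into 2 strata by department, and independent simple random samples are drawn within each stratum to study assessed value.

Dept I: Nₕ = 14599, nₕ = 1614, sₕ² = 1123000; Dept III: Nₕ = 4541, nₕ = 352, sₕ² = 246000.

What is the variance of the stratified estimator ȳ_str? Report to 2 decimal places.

396.33

Var(ȳ_str) = Σₕ Wₕ²(1 − fₕ)sₕ²/nₕ with Wₕ = Nₕ/N, N = 19140.
Dept I: Wₕ = 0.76274817; term = 0.76274817²·(1 − 0.11055552)·1123000/1614 = 360.04553.
Dept III: Wₕ = 0.23725183; term = 0.23725183²·(1 − 0.07751597)·246000/352 = 36.288619.
Sum = 396.33415.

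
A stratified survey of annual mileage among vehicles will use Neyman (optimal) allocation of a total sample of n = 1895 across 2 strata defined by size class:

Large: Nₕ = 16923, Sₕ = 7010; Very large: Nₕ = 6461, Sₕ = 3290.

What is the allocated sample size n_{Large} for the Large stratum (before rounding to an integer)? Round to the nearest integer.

Neyman allocation: nₕ = n·NₕSₕ / Σⱼ NⱼSⱼ.
Σ NⱼSⱼ = 16923·7010 + 6461·3290 = 1.3988692 × 10^8.
n_{Large} = 1895·16923·7010 / (1.3988692 × 10^8) = 1607.

1607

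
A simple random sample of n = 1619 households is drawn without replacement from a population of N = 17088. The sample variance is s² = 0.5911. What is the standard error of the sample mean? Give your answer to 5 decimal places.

0.01818

Under SRS without replacement, Var(ȳ) = (1 − f)·s²/n with f = n/N = 1619/17088 = 0.09474485.
Var(ȳ) = (1 − 0.09474485)·0.5911/1619 = 0.90525515·3.6510191 × 10^-4 = 3.3051039 × 10^-4.
SE(ȳ) = √(3.3051039 × 10^-4) = 0.01818.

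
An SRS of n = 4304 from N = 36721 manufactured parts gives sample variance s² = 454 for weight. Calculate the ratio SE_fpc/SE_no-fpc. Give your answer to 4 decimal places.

0.9396

f = n/N = 4304/36721 = 0.11720814.
SE_no-fpc = √(s²/n) = 0.32478188; SE_fpc = √((1−f)s²/n) = 0.30515533.
Ratio = √(1−f) = 0.93957004.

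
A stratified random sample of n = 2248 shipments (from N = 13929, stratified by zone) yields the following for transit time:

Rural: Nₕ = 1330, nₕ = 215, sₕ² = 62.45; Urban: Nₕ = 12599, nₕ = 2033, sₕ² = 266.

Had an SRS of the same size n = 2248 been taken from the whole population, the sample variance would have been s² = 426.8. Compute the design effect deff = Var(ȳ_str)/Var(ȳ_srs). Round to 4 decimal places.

0.5778

Var(ȳ_str) = Σ Wₕ²(1−fₕ)sₕ²/nₕ with Wₕ = Nₕ/13929:
  Rural: (1330/13929)²·(1−215/1330)·62.45/215 = 0.0022201413
  Urban: (12599/13929)²·(1−2033/12599)·266/2033 = 0.089774101
  → Var(ȳ_str) = 0.091994242.
Var(ȳ_srs) = (1 − 2248/13929)·426.8/2248 = 0.15921654.
deff = 0.091994242 / 0.15921654 = 0.5778.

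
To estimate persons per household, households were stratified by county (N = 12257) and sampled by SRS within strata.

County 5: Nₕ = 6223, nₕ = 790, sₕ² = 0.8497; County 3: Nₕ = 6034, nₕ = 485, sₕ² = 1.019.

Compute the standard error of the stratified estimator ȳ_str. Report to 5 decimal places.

0.02665

Var(ȳ_str) = Σₕ Wₕ²(1 − fₕ)sₕ²/nₕ with Wₕ = Nₕ/N, N = 12257.
County 5: Wₕ = 0.50770988; term = 0.50770988²·(1 − 0.12694842)·0.8497/790 = 2.4205255 × 10^-4.
County 3: Wₕ = 0.49229012; term = 0.49229012²·(1 − 0.08037786)·1.019/485 = 4.6825681 × 10^-4.
Sum = 7.1030936 × 10^-4.
SE = √(7.1030936 × 10^-4) = 0.02665.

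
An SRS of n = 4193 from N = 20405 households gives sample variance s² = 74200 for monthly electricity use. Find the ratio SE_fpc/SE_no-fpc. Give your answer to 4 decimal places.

0.8914

f = n/N = 4193/20405 = 0.20548885.
SE_no-fpc = √(s²/n) = 4.2066804; SE_fpc = √((1−f)s²/n) = 3.7496395.
Ratio = √(1−f) = 0.89135355.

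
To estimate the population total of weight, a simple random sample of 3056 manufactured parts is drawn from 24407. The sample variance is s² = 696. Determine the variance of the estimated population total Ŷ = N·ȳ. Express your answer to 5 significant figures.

Var(Ŷ) = N²·Var(ȳ) = N²·(1 − n/N)·s²/n.
f = 3056/24407 = 0.12520998; Var(ȳ) = 0.87479002·696/3056 = 0.19923228.
Var(Ŷ) = 24407² · 0.19923228 = 1.18683 × 10^8.

1.1868 × 10^8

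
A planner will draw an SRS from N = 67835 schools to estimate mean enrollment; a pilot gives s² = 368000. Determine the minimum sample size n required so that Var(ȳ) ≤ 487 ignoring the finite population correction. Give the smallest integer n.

756

Without fpc, n₀ = s²/D = 368000/487 = 755.6468.
Rounding up, n = 756.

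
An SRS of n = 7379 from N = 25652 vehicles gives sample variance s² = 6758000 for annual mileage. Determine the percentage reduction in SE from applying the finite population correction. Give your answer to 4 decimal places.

f = n/N = 7379/25652 = 0.28765788.
SE_no-fpc = √(s²/n) = 30.262886; SE_fpc = √((1−f)s²/n) = 25.541985.
Ratio = √(1−f) = 0.84400362. Reduction = 100·(1 − 0.84400362) = 15.5996%.

15.5996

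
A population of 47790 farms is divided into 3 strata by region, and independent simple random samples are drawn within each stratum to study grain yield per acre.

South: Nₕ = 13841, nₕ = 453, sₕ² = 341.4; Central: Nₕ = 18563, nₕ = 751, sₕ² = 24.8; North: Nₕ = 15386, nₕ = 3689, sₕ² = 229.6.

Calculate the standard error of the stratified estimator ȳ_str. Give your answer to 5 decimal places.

Var(ȳ_str) = Σₕ Wₕ²(1 − fₕ)sₕ²/nₕ with Wₕ = Nₕ/N, N = 47790.
South: Wₕ = 0.28962126; term = 0.28962126²·(1 − 0.03272885)·341.4/453 = 0.061146897.
Central: Wₕ = 0.38842854; term = 0.38842854²·(1 − 0.04045682)·24.8/751 = 0.0047807775.
North: Wₕ = 0.32195020; term = 0.32195020²·(1 − 0.23976342)·229.6/3689 = 0.0049044395.
Sum = 0.070832114.
SE = √(0.070832114) = 0.26614.

0.26614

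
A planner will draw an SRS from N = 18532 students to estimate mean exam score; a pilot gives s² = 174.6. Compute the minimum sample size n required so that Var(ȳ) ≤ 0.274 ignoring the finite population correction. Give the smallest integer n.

638

Without fpc, n₀ = s²/D = 174.6/0.274 = 637.2263.
Rounding up, n = 638.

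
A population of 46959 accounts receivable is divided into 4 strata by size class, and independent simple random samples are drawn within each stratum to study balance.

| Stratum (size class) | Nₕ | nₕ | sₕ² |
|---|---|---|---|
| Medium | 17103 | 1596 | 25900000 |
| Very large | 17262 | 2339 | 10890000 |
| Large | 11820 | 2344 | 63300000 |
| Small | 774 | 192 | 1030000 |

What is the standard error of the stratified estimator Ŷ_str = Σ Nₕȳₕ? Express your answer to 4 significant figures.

2.921 × 10^6

Var(Ŷ_str) = Σₕ Nₕ²(1 − fₕ)sₕ²/nₕ.
Medium: 17103²·(1 − 1596/17103)·25900000/1596 = 4.3039474 × 10^12.
Very large: 17262²·(1 − 2339/17262)·10890000/2339 = 1.1993472 × 10^12.
Large: 11820²·(1 − 2344/11820)·63300000/2344 = 3.0247441 × 10^12.
Small: 774²·(1 − 192/774)·1030000/192 = 2.4165731 × 10^9.
Sum = 8.5304553 × 10^12.
SE = √(8.5304553 × 10^12) = 2.921 × 10^6.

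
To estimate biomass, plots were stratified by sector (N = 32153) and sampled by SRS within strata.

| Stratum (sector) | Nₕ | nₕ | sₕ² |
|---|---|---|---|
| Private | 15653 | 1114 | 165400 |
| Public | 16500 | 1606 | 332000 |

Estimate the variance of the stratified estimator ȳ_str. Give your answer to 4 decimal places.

Var(ȳ_str) = Σₕ Wₕ²(1 − fₕ)sₕ²/nₕ with Wₕ = Nₕ/N, N = 32153.
Private: Wₕ = 0.48682860; term = 0.48682860²·(1 − 0.07116847)·165400/1114 = 32.684319.
Public: Wₕ = 0.51317140; term = 0.51317140²·(1 − 0.09733333)·332000/1606 = 49.141096.
Sum = 81.825415.

81.8254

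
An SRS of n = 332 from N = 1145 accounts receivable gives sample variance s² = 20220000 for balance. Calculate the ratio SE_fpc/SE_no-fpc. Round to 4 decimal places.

f = n/N = 332/1145 = 0.28995633.
SE_no-fpc = √(s²/n) = 246.78658; SE_fpc = √((1−f)s²/n) = 207.95246.
Ratio = √(1−f) = 0.84264089.

0.8426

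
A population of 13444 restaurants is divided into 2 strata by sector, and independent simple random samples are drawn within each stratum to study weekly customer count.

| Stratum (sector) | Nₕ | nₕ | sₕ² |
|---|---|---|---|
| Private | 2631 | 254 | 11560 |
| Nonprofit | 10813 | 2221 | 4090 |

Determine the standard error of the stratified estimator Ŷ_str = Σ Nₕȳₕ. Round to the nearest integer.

Var(Ŷ_str) = Σₕ Nₕ²(1 − fₕ)sₕ²/nₕ.
Private: 2631²·(1 − 254/2631)·11560/254 = 2.8462572 × 10^8.
Nonprofit: 10813²·(1 − 2221/10813)·4090/2221 = 1.7108629 × 10^8.
Sum = 4.5571201 × 10^8.
SE = √(4.5571201 × 10^8) = 21347.

21347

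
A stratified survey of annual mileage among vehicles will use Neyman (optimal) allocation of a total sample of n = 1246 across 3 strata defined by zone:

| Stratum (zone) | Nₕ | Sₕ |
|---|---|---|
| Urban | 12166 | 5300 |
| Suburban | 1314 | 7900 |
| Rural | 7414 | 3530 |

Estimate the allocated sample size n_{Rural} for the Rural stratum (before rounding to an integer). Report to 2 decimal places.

322.77

Neyman allocation: nₕ = n·NₕSₕ / Σⱼ NⱼSⱼ.
Σ NⱼSⱼ = 12166·5300 + 1314·7900 + 7414·3530 = 1.0103182 × 10^8.
n_{Rural} = 1246·7414·3530 / (1.0103182 × 10^8) = 322.77.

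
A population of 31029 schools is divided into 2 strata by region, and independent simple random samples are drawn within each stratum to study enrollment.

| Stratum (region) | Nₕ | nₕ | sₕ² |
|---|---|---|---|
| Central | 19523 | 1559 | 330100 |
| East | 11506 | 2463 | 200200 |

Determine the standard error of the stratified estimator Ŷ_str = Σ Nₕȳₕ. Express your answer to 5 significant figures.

287600

Var(Ŷ_str) = Σₕ Nₕ²(1 − fₕ)sₕ²/nₕ.
Central: 19523²·(1 − 1559/19523)·330100/1559 = 7.4258985 × 10^10.
East: 11506²·(1 − 2463/11506)·200200/2463 = 8.457394 × 10^9.
Sum = 8.2716379 × 10^10.
SE = √(8.2716379 × 10^10) = 287600.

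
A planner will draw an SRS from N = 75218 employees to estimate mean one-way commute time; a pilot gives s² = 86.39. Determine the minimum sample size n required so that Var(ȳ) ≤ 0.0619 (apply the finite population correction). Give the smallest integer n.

Without fpc, n₀ = s²/D = 86.39/0.0619 = 1395.6381.
With fpc, (1 − n/N)·s²/n ≤ D requires n ≥ n₀/(1 + n₀/N) = 1395.6381/(1 + 1395.6381/75218) = 1370.2144.
Rounding up, n = 1371.

1371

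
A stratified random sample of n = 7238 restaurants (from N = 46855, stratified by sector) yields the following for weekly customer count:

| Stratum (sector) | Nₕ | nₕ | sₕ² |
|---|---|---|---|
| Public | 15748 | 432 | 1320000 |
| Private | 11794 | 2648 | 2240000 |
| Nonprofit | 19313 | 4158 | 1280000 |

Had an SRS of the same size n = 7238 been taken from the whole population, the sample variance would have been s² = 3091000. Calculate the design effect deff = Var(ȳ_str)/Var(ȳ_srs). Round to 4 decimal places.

1.1585

Var(ȳ_str) = Σ Wₕ²(1−fₕ)sₕ²/nₕ with Wₕ = Nₕ/46855:
  Public: (15748/46855)²·(1−432/15748)·1320000/432 = 335.69824
  Private: (11794/46855)²·(1−2648/11794)·2240000/2648 = 41.563343
  Nonprofit: (19313/46855)²·(1−4158/19313)·1280000/4158 = 41.041127
  → Var(ȳ_str) = 418.30271.
Var(ȳ_srs) = (1 − 7238/46855)·3091000/7238 = 361.08219.
deff = 418.30271 / 361.08219 = 1.1585.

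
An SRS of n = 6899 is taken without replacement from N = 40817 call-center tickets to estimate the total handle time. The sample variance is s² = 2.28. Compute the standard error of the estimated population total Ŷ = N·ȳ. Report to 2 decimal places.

676.41

Var(Ŷ) = N²·Var(ȳ) = N²·(1 − n/N)·s²/n.
f = 6899/40817 = 0.16902271; Var(ȳ) = 0.83097729·2.28/6899 = 2.746236 × 10^-4.
Var(Ŷ) = 40817² · (2.746236 × 10^-4) = 457530.47.
SE(Ŷ) = √(457530.47) = 676.41.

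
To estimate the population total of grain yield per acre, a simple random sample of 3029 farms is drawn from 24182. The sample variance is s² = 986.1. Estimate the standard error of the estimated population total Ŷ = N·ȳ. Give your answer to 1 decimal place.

Var(Ŷ) = N²·Var(ȳ) = N²·(1 − n/N)·s²/n.
f = 3029/24182 = 0.12525846; Var(ȳ) = 0.87474154·986.1/3029 = 0.28477472.
Var(Ŷ) = 24182² · 0.28477472 = 1.6652746 × 10^8.
SE(Ŷ) = √(1.6652746 × 10^8) = 12904.6.

12904.6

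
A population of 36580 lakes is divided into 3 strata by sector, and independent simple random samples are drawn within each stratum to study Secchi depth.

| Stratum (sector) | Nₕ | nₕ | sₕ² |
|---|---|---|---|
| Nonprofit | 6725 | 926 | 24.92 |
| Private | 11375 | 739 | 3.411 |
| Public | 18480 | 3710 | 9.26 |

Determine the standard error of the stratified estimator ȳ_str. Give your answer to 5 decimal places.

0.04136

Var(ȳ_str) = Σₕ Wₕ²(1 − fₕ)sₕ²/nₕ with Wₕ = Nₕ/N, N = 36580.
Nonprofit: Wₕ = 0.18384363; term = 0.18384363²·(1 − 0.13769517)·24.92/926 = 7.8432317 × 10^-4.
Private: Wₕ = 0.31096227; term = 0.31096227²·(1 − 0.06496703)·3.411/739 = 4.1733001 × 10^-4.
Public: Wₕ = 0.50519410; term = 0.50519410²·(1 − 0.20075758)·9.26/3710 = 5.0913404 × 10^-4.
Sum = 0.0017107872.
SE = √(0.0017107872) = 0.04136.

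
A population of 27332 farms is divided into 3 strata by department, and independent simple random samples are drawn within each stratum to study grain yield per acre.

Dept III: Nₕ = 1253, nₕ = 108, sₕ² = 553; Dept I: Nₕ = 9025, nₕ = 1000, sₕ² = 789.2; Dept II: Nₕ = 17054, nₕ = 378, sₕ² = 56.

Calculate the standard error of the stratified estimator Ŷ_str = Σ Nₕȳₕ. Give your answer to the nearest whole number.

Var(Ŷ_str) = Σₕ Nₕ²(1 − fₕ)sₕ²/nₕ.
Dept III: 1253²·(1 − 108/1253)·553/108 = 7.3461186 × 10^6.
Dept I: 9025²·(1 − 1000/9025)·789.2/1000 = 5.7158303 × 10^7.
Dept II: 17054²·(1 − 378/17054)·56/378 = 4.2132223 × 10^7.
Sum = 1.0663664 × 10^8.
SE = √(1.0663664 × 10^8) = 10327.

10327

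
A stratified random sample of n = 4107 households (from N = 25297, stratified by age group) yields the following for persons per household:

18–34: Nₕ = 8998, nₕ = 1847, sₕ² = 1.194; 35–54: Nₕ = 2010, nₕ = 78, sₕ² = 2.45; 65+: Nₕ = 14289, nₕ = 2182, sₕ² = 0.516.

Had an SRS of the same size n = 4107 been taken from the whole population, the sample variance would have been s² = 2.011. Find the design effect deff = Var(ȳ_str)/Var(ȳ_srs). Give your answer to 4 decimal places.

0.7791

Var(ȳ_str) = Σ Wₕ²(1−fₕ)sₕ²/nₕ with Wₕ = Nₕ/25297:
  18–34: (8998/25297)²·(1−1847/8998)·1.194/1847 = 6.499982 × 10^-5
  35–54: (2010/25297)²·(1−78/2010)·2.45/78 = 1.9060602 × 10^-4
  65+: (14289/25297)²·(1−2182/14289)·0.516/2182 = 6.3928615 × 10^-5
  → Var(ȳ_str) = 3.1953446 × 10^-4.
Var(ȳ_srs) = (1 − 4107/25297)·2.011/4107 = 4.1015622 × 10^-4.
deff = (3.1953446 × 10^-4) / (4.1015622 × 10^-4) = 0.7791.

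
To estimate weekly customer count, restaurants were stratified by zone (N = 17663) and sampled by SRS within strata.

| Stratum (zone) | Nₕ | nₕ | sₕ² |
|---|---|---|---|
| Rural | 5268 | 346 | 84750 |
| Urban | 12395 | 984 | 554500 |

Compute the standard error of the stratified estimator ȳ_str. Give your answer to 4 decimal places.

Var(ȳ_str) = Σₕ Wₕ²(1 − fₕ)sₕ²/nₕ with Wₕ = Nₕ/N, N = 17663.
Rural: Wₕ = 0.29825058; term = 0.29825058²·(1 − 0.06567957)·84750/346 = 20.357388.
Urban: Wₕ = 0.70174942; term = 0.70174942²·(1 − 0.07938685)·554500/984 = 255.47461.
Sum = 275.832.
SE = √(275.832) = 16.6082.

16.6082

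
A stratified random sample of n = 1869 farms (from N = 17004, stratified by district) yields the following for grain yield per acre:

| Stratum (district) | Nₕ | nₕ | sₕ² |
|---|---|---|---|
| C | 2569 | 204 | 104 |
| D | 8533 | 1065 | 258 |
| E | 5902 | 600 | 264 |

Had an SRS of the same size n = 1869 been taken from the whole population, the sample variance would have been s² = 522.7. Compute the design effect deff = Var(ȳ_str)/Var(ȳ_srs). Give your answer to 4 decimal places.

0.4488

Var(ȳ_str) = Σ Wₕ²(1−fₕ)sₕ²/nₕ with Wₕ = Nₕ/17004:
  C: (2569/17004)²·(1−204/2569)·104/204 = 0.010712633
  D: (8533/17004)²·(1−1065/8533)·258/1065 = 0.053391726
  E: (5902/17004)²·(1−600/5902)·264/600 = 0.047620002
  → Var(ȳ_str) = 0.11172436.
Var(ȳ_srs) = (1 − 1869/17004)·522.7/1869 = 0.24892845.
deff = 0.11172436 / 0.24892845 = 0.4488.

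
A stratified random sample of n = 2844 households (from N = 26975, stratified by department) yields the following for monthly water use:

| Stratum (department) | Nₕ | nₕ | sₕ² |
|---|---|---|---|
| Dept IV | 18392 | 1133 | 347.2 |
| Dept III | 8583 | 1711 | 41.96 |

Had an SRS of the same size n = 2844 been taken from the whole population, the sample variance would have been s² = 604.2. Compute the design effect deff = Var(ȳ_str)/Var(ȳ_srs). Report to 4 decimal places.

Var(ȳ_str) = Σ Wₕ²(1−fₕ)sₕ²/nₕ with Wₕ = Nₕ/26975:
  Dept IV: (18392/26975)²·(1−1133/18392)·347.2/1133 = 0.13368155
  Dept III: (8583/26975)²·(1−1711/8583)·41.96/1711 = 0.0019878556
  → Var(ȳ_str) = 0.13566941.
Var(ȳ_srs) = (1 − 2844/26975)·604.2/2844 = 0.19004874.
deff = 0.13566941 / 0.19004874 = 0.7139.

0.7139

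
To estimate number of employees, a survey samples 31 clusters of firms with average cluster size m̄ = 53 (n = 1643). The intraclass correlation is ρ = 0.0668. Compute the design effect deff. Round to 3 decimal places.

deff = 1 + (53 − 1)·0.0668 = 1 + 3.4736 = 4.4736.

4.474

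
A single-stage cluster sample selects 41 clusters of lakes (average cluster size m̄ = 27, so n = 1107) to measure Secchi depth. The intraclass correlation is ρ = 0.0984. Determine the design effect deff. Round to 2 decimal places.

3.56

deff = 1 + (27 − 1)·0.0984 = 1 + 2.5584 = 3.5584.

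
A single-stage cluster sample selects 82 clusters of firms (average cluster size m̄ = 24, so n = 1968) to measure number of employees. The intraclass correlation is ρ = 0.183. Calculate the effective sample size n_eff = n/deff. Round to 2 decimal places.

deff = 1 + (24 − 1)·0.183 = 1 + 4.209 = 5.209.
n_eff = 1968 / 5.209 = 377.81.

377.81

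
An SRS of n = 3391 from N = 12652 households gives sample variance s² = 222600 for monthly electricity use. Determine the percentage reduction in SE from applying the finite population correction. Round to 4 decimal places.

14.4442

f = n/N = 3391/12652 = 0.26802087.
SE_no-fpc = √(s²/n) = 8.1021203; SE_fpc = √((1−f)s²/n) = 6.9318321.
Ratio = √(1−f) = 0.85555779. Reduction = 100·(1 − 0.85555779) = 14.4442%.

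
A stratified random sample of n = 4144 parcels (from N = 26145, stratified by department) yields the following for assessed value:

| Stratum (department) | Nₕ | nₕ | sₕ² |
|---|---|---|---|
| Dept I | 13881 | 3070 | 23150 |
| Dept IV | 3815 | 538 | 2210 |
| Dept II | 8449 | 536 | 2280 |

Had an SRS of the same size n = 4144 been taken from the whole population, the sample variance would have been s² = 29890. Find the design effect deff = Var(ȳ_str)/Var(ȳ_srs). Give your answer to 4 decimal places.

0.3537

Var(ȳ_str) = Σ Wₕ²(1−fₕ)sₕ²/nₕ with Wₕ = Nₕ/26145:
  Dept I: (13881/26145)²·(1−3070/13881)·23150/3070 = 1.6554724
  Dept IV: (3815/26145)²·(1−538/3815)·2210/538 = 0.075128322
  Dept II: (8449/26145)²·(1−536/8449)·2280/536 = 0.41604398
  → Var(ȳ_str) = 2.1466447.
Var(ȳ_srs) = (1 − 4144/26145)·29890/4144 = 6.0695982.
deff = 2.1466447 / 6.0695982 = 0.3537.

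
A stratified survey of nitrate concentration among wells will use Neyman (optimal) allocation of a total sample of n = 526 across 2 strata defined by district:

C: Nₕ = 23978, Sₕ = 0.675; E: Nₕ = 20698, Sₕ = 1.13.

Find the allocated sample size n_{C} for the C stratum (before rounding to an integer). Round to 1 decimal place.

215.1

Neyman allocation: nₕ = n·NₕSₕ / Σⱼ NⱼSⱼ.
Σ NⱼSⱼ = 23978·0.675 + 20698·1.13 = 39573.89.
n_{C} = 526·23978·0.675 / 39573.89 = 215.1.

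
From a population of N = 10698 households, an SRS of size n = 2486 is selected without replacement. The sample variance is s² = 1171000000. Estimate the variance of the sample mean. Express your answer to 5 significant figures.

Under SRS without replacement, Var(ȳ) = (1 − f)·s²/n with f = n/N = 2486/10698 = 0.23237988.
Var(ȳ) = (1 − 0.23237988)·1171000000/2486 = 0.76762012·471037.81 = 361578.1.

361580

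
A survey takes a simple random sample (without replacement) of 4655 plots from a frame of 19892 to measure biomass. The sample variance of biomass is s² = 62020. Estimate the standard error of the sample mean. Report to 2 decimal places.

Under SRS without replacement, Var(ȳ) = (1 − f)·s²/n with f = n/N = 4655/19892 = 0.23401367.
Var(ȳ) = (1 − 0.23401367)·62020/4655 = 0.76598633·13.323308 = 10.205472.
SE(ȳ) = √(10.205472) = 3.19.

3.19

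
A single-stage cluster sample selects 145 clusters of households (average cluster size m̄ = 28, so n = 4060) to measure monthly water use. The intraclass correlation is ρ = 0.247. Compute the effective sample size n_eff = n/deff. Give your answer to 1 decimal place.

529.4

deff = 1 + (28 − 1)·0.247 = 1 + 6.669 = 7.669.
n_eff = 4060 / 7.669 = 529.4.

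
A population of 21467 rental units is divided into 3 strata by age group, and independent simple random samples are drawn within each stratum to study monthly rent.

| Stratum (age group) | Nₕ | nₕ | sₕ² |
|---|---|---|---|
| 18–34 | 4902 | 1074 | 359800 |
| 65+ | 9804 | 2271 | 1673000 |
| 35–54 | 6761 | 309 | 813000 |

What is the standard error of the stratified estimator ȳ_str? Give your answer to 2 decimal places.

19.51

Var(ȳ_str) = Σₕ Wₕ²(1 − fₕ)sₕ²/nₕ with Wₕ = Nₕ/N, N = 21467.
18–34: Wₕ = 0.22835049; term = 0.22835049²·(1 − 0.21909425)·359800/1074 = 13.641414.
65+: Wₕ = 0.45670098; term = 0.45670098²·(1 − 0.23164015)·1673000/2271 = 118.06125.
35–54: Wₕ = 0.31494853; term = 0.31494853²·(1 − 0.04570330)·813000/309 = 249.05465.
Sum = 380.75731.
SE = √(380.75731) = 19.51.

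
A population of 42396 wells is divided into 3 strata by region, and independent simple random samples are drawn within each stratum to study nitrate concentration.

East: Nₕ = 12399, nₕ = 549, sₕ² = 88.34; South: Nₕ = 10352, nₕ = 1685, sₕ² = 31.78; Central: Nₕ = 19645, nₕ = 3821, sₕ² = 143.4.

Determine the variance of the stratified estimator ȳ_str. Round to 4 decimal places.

0.0206

Var(ȳ_str) = Σₕ Wₕ²(1 − fₕ)sₕ²/nₕ with Wₕ = Nₕ/N, N = 42396.
East: Wₕ = 0.29245684; term = 0.29245684²·(1 − 0.04427776)·88.34/549 = 0.013153469.
South: Wₕ = 0.24417398; term = 0.24417398²·(1 − 0.16277048)·31.78/1685 = 9.4145005 × 10^-4.
Central: Wₕ = 0.46336919; term = 0.46336919²·(1 − 0.19450242)·143.4/3821 = 0.0064906868.
Sum = 0.020585606.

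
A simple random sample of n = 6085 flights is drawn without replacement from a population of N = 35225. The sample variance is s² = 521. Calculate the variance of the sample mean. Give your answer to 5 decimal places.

Under SRS without replacement, Var(ȳ) = (1 − f)·s²/n with f = n/N = 6085/35225 = 0.17274663.
Var(ȳ) = (1 − 0.17274663)·521/6085 = 0.82725337·0.085620378 = 0.070829746.

0.07083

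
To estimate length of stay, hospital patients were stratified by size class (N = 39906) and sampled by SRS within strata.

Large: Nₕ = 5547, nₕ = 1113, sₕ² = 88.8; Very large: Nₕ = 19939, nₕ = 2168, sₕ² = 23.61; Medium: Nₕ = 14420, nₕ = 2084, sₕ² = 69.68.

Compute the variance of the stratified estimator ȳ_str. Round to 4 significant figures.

Var(ȳ_str) = Σₕ Wₕ²(1 − fₕ)sₕ²/nₕ with Wₕ = Nₕ/N, N = 39906.
Large: Wₕ = 0.13900165; term = 0.13900165²·(1 − 0.20064900)·88.8/1113 = 0.0012322399.
Very large: Wₕ = 0.49964918; term = 0.49964918²·(1 − 0.10873163)·23.61/2168 = 0.0024231235.
Medium: Wₕ = 0.36134917; term = 0.36134917²·(1 − 0.14452150)·69.68/2084 = 0.0037348542.
Sum = 0.0073902176.

0.007390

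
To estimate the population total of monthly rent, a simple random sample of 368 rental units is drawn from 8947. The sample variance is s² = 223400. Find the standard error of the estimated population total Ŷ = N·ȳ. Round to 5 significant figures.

215860

Var(Ŷ) = N²·Var(ȳ) = N²·(1 − n/N)·s²/n.
f = 368/8947 = 0.04113111; Var(ȳ) = 0.95886889·223400/368 = 582.09595.
Var(Ŷ) = 8947² · 582.09595 = 4.6596088 × 10^10.
SE(Ŷ) = √(4.6596088 × 10^10) = 215860.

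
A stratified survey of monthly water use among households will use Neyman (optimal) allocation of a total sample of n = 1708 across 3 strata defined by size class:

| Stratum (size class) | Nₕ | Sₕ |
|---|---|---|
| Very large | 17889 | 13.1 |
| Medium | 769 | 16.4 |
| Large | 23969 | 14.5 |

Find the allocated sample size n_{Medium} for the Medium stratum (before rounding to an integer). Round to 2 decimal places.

Neyman allocation: nₕ = n·NₕSₕ / Σⱼ NⱼSⱼ.
Σ NⱼSⱼ = 17889·13.1 + 769·16.4 + 23969·14.5 = 594508.
n_{Medium} = 1708·769·16.4 / 594508 = 36.23.

36.23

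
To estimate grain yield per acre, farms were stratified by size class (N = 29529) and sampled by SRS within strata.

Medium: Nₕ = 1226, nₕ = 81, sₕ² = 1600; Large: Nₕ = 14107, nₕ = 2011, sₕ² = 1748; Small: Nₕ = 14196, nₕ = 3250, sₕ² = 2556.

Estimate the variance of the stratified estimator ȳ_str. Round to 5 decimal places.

Var(ȳ_str) = Σₕ Wₕ²(1 − fₕ)sₕ²/nₕ with Wₕ = Nₕ/N, N = 29529.
Medium: Wₕ = 0.04151851; term = 0.04151851²·(1 − 0.06606852)·1600/81 = 0.031800463.
Large: Wₕ = 0.47773375; term = 0.47773375²·(1 − 0.14255334)·1748/2011 = 0.17010157.
Small: Wₕ = 0.48074774; term = 0.48074774²·(1 − 0.22893773)·2556/3250 = 0.14015269.
Sum = 0.34205472.

0.34205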